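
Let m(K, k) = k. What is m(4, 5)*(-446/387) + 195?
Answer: 73235/387 ≈ 189.24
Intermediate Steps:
m(4, 5)*(-446/387) + 195 = 5*(-446/387) + 195 = -2230/387 + 195 = 73235/387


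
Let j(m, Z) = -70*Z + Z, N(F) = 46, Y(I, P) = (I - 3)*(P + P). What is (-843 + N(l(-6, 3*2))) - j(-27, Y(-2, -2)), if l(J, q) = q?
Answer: 583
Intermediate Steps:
Y(I, P) = 2*P*(-3 + I) (Y(I, P) = (-3 + I)*(2*P) = 2*P*(-3 + I))
j(m, Z) = -69*Z
(-843 + N(l(-6, 3*2))) - j(-27, Y(-2, -2)) = (-843 + 46) - (-69)*2*(-2)*(-3 - 2) = -797 - (-69)*2*(-2)*(-5) = -797 - (-69)*20 = -797 - 1*(-1380) = -797 + 1380 = 583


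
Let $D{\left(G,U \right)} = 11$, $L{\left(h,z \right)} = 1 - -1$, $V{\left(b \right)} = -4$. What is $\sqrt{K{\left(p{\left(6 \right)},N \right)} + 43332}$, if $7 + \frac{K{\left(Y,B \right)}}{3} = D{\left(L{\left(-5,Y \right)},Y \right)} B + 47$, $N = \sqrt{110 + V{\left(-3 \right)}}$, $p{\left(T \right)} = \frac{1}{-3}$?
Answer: $\sqrt{43452 + 33 \sqrt{106}} \approx 209.26$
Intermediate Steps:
$L{\left(h,z \right)} = 2$ ($L{\left(h,z \right)} = 1 + 1 = 2$)
$p{\left(T \right)} = - \frac{1}{3}$
$N = \sqrt{106}$ ($N = \sqrt{110 - 4} = \sqrt{106} \approx 10.296$)
$K{\left(Y,B \right)} = 120 + 33 B$ ($K{\left(Y,B \right)} = -21 + 3 \left(11 B + 47\right) = -21 + 3 \left(47 + 11 B\right) = -21 + \left(141 + 33 B\right) = 120 + 33 B$)
$\sqrt{K{\left(p{\left(6 \right)},N \right)} + 43332} = \sqrt{\left(120 + 33 \sqrt{106}\right) + 43332} = \sqrt{43452 + 33 \sqrt{106}}$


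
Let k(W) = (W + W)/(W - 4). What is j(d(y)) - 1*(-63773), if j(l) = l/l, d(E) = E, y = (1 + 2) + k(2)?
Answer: 63774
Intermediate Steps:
k(W) = 2*W/(-4 + W) (k(W) = (2*W)/(-4 + W) = 2*W/(-4 + W))
y = 1 (y = (1 + 2) + 2*2/(-4 + 2) = 3 + 2*2/(-2) = 3 + 2*2*(-½) = 3 - 2 = 1)
j(l) = 1
j(d(y)) - 1*(-63773) = 1 - 1*(-63773) = 1 + 63773 = 63774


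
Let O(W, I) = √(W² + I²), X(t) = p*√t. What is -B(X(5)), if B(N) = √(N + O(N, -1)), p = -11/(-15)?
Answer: -√(15*√830 + 165*√5)/15 ≈ -1.8869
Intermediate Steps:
p = 11/15 (p = -11*(-1/15) = 11/15 ≈ 0.73333)
X(t) = 11*√t/15
O(W, I) = √(I² + W²)
B(N) = √(N + √(1 + N²)) (B(N) = √(N + √((-1)² + N²)) = √(N + √(1 + N²)))
-B(X(5)) = -√(11*√5/15 + √(1 + (11*√5/15)²)) = -√(11*√5/15 + √(1 + 121/45)) = -√(11*√5/15 + √(166/45)) = -√(11*√5/15 + √830/15) = -√(√830/15 + 11*√5/15)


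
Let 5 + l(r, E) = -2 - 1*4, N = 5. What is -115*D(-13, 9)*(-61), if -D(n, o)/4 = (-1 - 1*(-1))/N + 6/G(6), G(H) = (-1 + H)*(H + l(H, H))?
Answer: 33672/5 ≈ 6734.4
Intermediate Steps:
l(r, E) = -11 (l(r, E) = -5 + (-2 - 1*4) = -5 + (-2 - 4) = -5 - 6 = -11)
G(H) = (-1 + H)*(-11 + H) (G(H) = (-1 + H)*(H - 11) = (-1 + H)*(-11 + H))
D(n, o) = 24/25 (D(n, o) = -4*((-1 - 1*(-1))/5 + 6/(11 + 6² - 12*6)) = -4*((-1 + 1)*(⅕) + 6/(11 + 36 - 72)) = -4*(0*(⅕) + 6/(-25)) = -4*(0 + 6*(-1/25)) = -4*(0 - 6/25) = -4*(-6/25) = 24/25)
-115*D(-13, 9)*(-61) = -115*24/25*(-61) = -552/5*(-61) = 33672/5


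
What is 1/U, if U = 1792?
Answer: 1/1792 ≈ 0.00055804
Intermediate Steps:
1/U = 1/1792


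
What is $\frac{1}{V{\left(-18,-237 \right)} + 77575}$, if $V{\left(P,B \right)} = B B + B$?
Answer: $\frac{1}{133507} \approx 7.4902 \cdot 10^{-6}$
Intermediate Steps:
$V{\left(P,B \right)} = B + B^{2}$ ($V{\left(P,B \right)} = B^{2} + B = B + B^{2}$)
$\frac{1}{V{\left(-18,-237 \right)} + 77575} = \frac{1}{- 237 \left(1 - 237\right) + 77575} = \frac{1}{\left(-237\right) \left(-236\right) + 77575} = \frac{1}{55932 + 77575} = \frac{1}{133507}$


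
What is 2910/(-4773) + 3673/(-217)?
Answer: -6054233/345247 ≈ -17.536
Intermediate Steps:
2910/(-4773) + 3673/(-217) = 2910*(-1/4773) + 3673*(-1/217) = -970/1591 - 3673/217 = -6054233/345247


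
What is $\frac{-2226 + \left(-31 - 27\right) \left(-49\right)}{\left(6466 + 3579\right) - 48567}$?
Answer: $- \frac{28}{1751} \approx -0.015991$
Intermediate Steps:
$\frac{-2226 + \left(-31 - 27\right) \left(-49\right)}{\left(6466 + 3579\right) - 48567} = \frac{-2226 - -2842}{10045 - 48567} = \frac{-2226 + 2842}{-38522} = 616 \left(- \frac{1}{38522}\right) = - \frac{28}{1751}$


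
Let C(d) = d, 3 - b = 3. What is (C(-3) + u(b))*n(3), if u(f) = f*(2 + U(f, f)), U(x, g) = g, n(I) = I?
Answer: -9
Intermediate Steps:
b = 0 (b = 3 - 1*3 = 3 - 3 = 0)
u(f) = f*(2 + f)
(C(-3) + u(b))*n(3) = (-3 + 0*(2 + 0))*3 = (-3 + 0*2)*3 = (-3 + 0)*3 = -3*3 = -9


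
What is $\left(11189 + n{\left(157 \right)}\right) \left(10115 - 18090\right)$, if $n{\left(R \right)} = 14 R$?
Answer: $-106761325$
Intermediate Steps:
$\left(11189 + n{\left(157 \right)}\right) \left(10115 - 18090\right) = \left(11189 + 14 \cdot 157\right) \left(10115 - 18090\right) = \left(11189 + 2198\right) \left(-7975\right) = 13387 \left(-7975\right) = -106761325$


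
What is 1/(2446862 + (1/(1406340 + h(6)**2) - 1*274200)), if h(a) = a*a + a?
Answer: 1408104/3059334052849 ≈ 4.6026e-7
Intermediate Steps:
h(a) = a + a**2 (h(a) = a**2 + a = a + a**2)
1/(2446862 + (1/(1406340 + h(6)**2) - 1*274200)) = 1/(2446862 + (1/(1406340 + (6*(1 + 6))**2) - 1*274200)) = 1/(2446862 + (1/(1406340 + (6*7)**2) - 274200)) = 1/(2446862 + (1/(1406340 + 42**2) - 274200)) = 1/(2446862 + (1/(1406340 + 1764) - 274200)) = 1/(2446862 + (1/1408104 - 274200)) = 1/(2446862 - 386102116799/1408104) = 1/(3059334052849/1408104) = 1408104/3059334052849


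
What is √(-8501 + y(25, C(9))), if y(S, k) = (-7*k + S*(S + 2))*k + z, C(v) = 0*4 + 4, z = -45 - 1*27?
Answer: 3*I*√665 ≈ 77.363*I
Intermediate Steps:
z = -72 (z = -45 - 27 = -72)
C(v) = 4 (C(v) = 0 + 4 = 4)
y(S, k) = -72 + k*(-7*k + S*(2 + S)) (y(S, k) = (-7*k + S*(S + 2))*k - 72 = (-7*k + S*(2 + S))*k - 72 = k*(-7*k + S*(2 + S)) - 72 = -72 + k*(-7*k + S*(2 + S)))
√(-8501 + y(25, C(9))) = √(-8501 + (-72 - 7*4² + 4*25² + 2*25*4)) = √(-8501 + (-72 - 7*16 + 4*625 + 200)) = √(-8501 + (-72 - 112 + 2500 + 200)) = √(-8501 + 2516) = √(-5985) = 3*I*√665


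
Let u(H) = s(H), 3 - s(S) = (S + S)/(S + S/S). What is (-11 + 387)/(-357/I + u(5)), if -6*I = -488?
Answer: -275232/2237 ≈ -123.04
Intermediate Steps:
I = 244/3 (I = -⅙*(-488) = 244/3 ≈ 81.333)
s(S) = 3 - 2*S/(1 + S) (s(S) = 3 - (S + S)/(S + S/S) = 3 - 2*S/(S + 1) = 3 - 2*S/(1 + S))
u(H) = (3 + H)/(1 + H)
(-11 + 387)/(-357/I + u(5)) = (-11 + 387)/(-357/244/3 + (3 + 5)/(1 + 5)) = 376/(-357*3/244 + 8/6) = 376/(-1071/244 + (⅙)*8) = 376/(-1071/244 + 4/3) = 376/(-2237/732) = 376*(-732/2237) = -275232/2237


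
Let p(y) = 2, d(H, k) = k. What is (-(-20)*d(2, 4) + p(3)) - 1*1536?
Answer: -1454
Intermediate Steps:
(-(-20)*d(2, 4) + p(3)) - 1*1536 = (-(-20)*4 + 2) - 1*1536 = (-20*(-4) + 2) - 1536 = (80 + 2) - 1536 = 82 - 1536 = -1454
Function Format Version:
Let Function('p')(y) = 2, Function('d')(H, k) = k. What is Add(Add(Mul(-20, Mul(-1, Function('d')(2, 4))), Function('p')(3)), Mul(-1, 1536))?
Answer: -1454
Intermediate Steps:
Add(Add(Mul(-20, Mul(-1, Function('d')(2, 4))), Function('p')(3)), Mul(-1, 1536)) = Add(Add(Mul(-20, Mul(-1, 4)), 2), Mul(-1, 1536)) = Add(Add(Mul(-20, -4), 2), -1536) = Add(Add(80, 2), -1536) = Add(82, -1536) = -1454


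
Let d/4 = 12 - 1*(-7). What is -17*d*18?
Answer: -23256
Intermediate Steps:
d = 76 (d = 4*(12 - 1*(-7)) = 4*(12 + 7) = 4*19 = 76)
-17*d*18 = -17*76*18 = -1292*18 = -23256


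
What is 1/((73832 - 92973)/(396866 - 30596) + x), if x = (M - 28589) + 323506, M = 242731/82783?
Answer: 30320929410/8942244859342937 ≈ 3.3908e-6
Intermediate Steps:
M = 242731/82783 (M = 242731*(1/82783) = 242731/82783 ≈ 2.9321)
x = 24414356742/82783 (x = (242731/82783 - 28589) + 323506 = -2366440456/82783 + 323506 = 24414356742/82783 ≈ 2.9492e+5)
1/((73832 - 92973)/(396866 - 30596) + x) = 1/((73832 - 92973)/(396866 - 30596) + 24414356742/82783) = 1/(-19141/366270 + 24414356742/82783) = 1/(8942244859342937/30320929410) = 30320929410/8942244859342937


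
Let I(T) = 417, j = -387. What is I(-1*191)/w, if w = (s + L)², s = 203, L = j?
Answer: 417/33856 ≈ 0.012317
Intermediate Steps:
L = -387
w = 33856 (w = (203 - 387)² = (-184)² = 33856)
I(-1*191)/w = 417/33856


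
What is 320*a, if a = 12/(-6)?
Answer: -640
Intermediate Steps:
a = -2 (a = 12*(-1/6) = -2)
320*a = 320*(-2) = -640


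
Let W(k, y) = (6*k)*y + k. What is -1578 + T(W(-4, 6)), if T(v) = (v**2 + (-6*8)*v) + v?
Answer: 27282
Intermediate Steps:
W(k, y) = k + 6*k*y (W(k, y) = 6*k*y + k = k + 6*k*y)
T(v) = v**2 - 47*v (T(v) = (v**2 - 48*v) + v = v**2 - 47*v)
-1578 + T(W(-4, 6)) = -1578 + (-4*(1 + 6*6))*(-47 - 4*(1 + 6*6)) = -1578 + (-4*(1 + 36))*(-47 - 4*(1 + 36)) = -1578 + (-4*37)*(-47 - 4*37) = -1578 - 148*(-47 - 148) = -1578 - 148*(-195) = -1578 + 28860 = 27282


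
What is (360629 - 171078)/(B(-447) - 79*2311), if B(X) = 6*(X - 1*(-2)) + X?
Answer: -189551/185686 ≈ -1.0208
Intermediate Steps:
B(X) = 12 + 7*X (B(X) = 6*(X + 2) + X = 6*(2 + X) + X = (12 + 6*X) + X = 12 + 7*X)
(360629 - 171078)/(B(-447) - 79*2311) = (360629 - 171078)/((12 + 7*(-447)) - 79*2311) = 189551/((12 - 3129) - 182569) = 189551/(-3117 - 182569) = 189551/(-185686) = 189551*(-1/185686) = -189551/185686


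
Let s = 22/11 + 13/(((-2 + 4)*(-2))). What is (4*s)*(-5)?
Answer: 25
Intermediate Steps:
s = -5/4 (s = 22*(1/11) + 13/((2*(-2))) = 2 + 13/(-4) = 2 + 13*(-¼) = 2 - 13/4 = -5/4 ≈ -1.2500)
(4*s)*(-5) = (4*(-5/4))*(-5) = -5*(-5) = 25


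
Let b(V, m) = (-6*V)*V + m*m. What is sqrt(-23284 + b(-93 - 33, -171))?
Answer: I*sqrt(89299) ≈ 298.83*I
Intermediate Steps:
b(V, m) = m**2 - 6*V**2 (b(V, m) = -6*V**2 + m**2 = m**2 - 6*V**2)
sqrt(-23284 + b(-93 - 33, -171)) = sqrt(-23284 + ((-171)**2 - 6*(-93 - 33)**2)) = sqrt(-23284 + (29241 - 6*(-126)**2)) = sqrt(-23284 + (29241 - 6*15876)) = sqrt(-23284 + (29241 - 95256)) = sqrt(-23284 - 66015) = sqrt(-89299) = I*sqrt(89299)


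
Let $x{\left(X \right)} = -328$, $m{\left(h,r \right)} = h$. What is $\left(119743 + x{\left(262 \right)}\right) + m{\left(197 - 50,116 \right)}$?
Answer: $119562$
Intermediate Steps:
$\left(119743 + x{\left(262 \right)}\right) + m{\left(197 - 50,116 \right)} = \left(119743 - 328\right) + \left(197 - 50\right) = 119415 + 147 = 119562$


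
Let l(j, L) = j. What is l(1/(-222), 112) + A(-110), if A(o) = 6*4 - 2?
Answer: 4883/222 ≈ 21.995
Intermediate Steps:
A(o) = 22 (A(o) = 24 - 2 = 22)
l(1/(-222), 112) + A(-110) = 1/(-222) + 22 = -1/222 + 22 = 4883/222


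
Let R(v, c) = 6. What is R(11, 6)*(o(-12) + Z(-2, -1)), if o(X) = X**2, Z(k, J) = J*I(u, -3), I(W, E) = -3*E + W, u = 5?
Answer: 780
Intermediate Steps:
I(W, E) = W - 3*E
Z(k, J) = 14*J (Z(k, J) = J*(5 - 3*(-3)) = J*(5 + 9) = J*14 = 14*J)
R(11, 6)*(o(-12) + Z(-2, -1)) = 6*((-12)**2 + 14*(-1)) = 6*(144 - 14) = 6*130 = 780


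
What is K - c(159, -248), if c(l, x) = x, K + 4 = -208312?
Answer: -208068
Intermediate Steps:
K = -208316 (K = -4 - 208312 = -208316)
K - c(159, -248) = -208316 - 1*(-248) = -208316 + 248 = -208068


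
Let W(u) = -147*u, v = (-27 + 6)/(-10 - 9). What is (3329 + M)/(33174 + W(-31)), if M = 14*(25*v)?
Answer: 70601/716889 ≈ 0.098482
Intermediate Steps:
v = 21/19 (v = -21/(-19) = -21*(-1/19) = 21/19 ≈ 1.1053)
M = 7350/19 (M = 14*(25*(21/19)) = 14*(525/19) = 7350/19 ≈ 386.84)
(3329 + M)/(33174 + W(-31)) = (3329 + 7350/19)/(33174 - 147*(-31)) = 70601/(19*(33174 + 4557)) = (70601/19)/37731 = (70601/19)*(1/37731) = 70601/716889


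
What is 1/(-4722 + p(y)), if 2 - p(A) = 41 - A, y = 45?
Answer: -1/4716 ≈ -0.00021204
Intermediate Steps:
p(A) = -39 + A (p(A) = 2 - (41 - A) = 2 + (-41 + A) = -39 + A)
1/(-4722 + p(y)) = 1/(-4722 + (-39 + 45)) = 1/(-4722 + 6) = 1/(-4716) = -1/4716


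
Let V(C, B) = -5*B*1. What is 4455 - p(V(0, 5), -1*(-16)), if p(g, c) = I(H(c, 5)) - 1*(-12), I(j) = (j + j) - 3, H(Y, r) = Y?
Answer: 4414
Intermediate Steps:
I(j) = -3 + 2*j (I(j) = 2*j - 3 = -3 + 2*j)
V(C, B) = -5*B
p(g, c) = 9 + 2*c (p(g, c) = (-3 + 2*c) - 1*(-12) = (-3 + 2*c) + 12 = 9 + 2*c)
4455 - p(V(0, 5), -1*(-16)) = 4455 - (9 + 2*(-1*(-16))) = 4455 - (9 + 2*16) = 4455 - (9 + 32) = 4455 - 1*41 = 4455 - 41 = 4414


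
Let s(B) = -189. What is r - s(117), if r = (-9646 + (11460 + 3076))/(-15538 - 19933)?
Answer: 6699129/35471 ≈ 188.86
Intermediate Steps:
r = -4890/35471 (r = (-9646 + 14536)/(-35471) = 4890*(-1/35471) = -4890/35471 ≈ -0.13786)
r - s(117) = -4890/35471 - 1*(-189) = -4890/35471 + 189 = 6699129/35471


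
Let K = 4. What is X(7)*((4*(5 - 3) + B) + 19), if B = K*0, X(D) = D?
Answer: 189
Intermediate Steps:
B = 0 (B = 4*0 = 0)
X(7)*((4*(5 - 3) + B) + 19) = 7*((4*(5 - 3) + 0) + 19) = 7*((4*2 + 0) + 19) = 7*((8 + 0) + 19) = 7*(8 + 19) = 7*27 = 189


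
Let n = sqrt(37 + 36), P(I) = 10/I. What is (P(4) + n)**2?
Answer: 317/4 + 5*sqrt(73) ≈ 121.97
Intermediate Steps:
n = sqrt(73) ≈ 8.5440
(P(4) + n)**2 = (10/4 + sqrt(73))**2 = (10*(1/4) + sqrt(73))**2 = (5/2 + sqrt(73))**2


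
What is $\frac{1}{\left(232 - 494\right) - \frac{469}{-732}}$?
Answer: $- \frac{732}{191315} \approx -0.0038261$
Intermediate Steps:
$\frac{1}{\left(232 - 494\right) - \frac{469}{-732}} = \frac{1}{-262 - - \frac{469}{732}} = \frac{1}{-262 + \frac{469}{732}} = \frac{1}{- \frac{191315}{732}} = - \frac{732}{191315}$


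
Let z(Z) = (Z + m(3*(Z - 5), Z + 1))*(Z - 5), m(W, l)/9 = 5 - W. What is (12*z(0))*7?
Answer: -75600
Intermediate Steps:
m(W, l) = 45 - 9*W (m(W, l) = 9*(5 - W) = 45 - 9*W)
z(Z) = (-5 + Z)*(180 - 26*Z) (z(Z) = (Z + (45 - 27*(Z - 5)))*(Z - 5) = (Z + (45 - 27*(-5 + Z)))*(-5 + Z) = (Z + (45 - 9*(-15 + 3*Z)))*(-5 + Z) = (Z + (45 + (135 - 27*Z)))*(-5 + Z) = (Z + (180 - 27*Z))*(-5 + Z) = (180 - 26*Z)*(-5 + Z) = (-5 + Z)*(180 - 26*Z))
(12*z(0))*7 = (12*(-900 - 26*0**2 + 310*0))*7 = (12*(-900 - 26*0 + 0))*7 = (12*(-900 + 0 + 0))*7 = (12*(-900))*7 = -10800*7 = -75600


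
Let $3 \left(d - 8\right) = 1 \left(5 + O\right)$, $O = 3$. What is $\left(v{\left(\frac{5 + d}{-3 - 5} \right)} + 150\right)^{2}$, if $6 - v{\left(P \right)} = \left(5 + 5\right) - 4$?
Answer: $22500$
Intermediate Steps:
$d = \frac{32}{3}$ ($d = 8 + \frac{1 \left(5 + 3\right)}{3} = 8 + \frac{1 \cdot 8}{3} = 8 + \frac{1}{3} \cdot 8 = 8 + \frac{8}{3} = \frac{32}{3} \approx 10.667$)
$v{\left(P \right)} = 0$ ($v{\left(P \right)} = 6 - \left(\left(5 + 5\right) - 4\right) = 6 - \left(10 - 4\right) = 6 - 6 = 0$)
$\left(v{\left(\frac{5 + d}{-3 - 5} \right)} + 150\right)^{2} = \left(0 + 150\right)^{2} = 150^{2} = 22500$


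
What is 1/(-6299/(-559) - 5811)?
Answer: -559/3242050 ≈ -0.00017242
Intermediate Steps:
1/(-6299/(-559) - 5811) = 1/(-6299*(-1/559) - 5811) = 1/(6299/559 - 5811) = 1/(-3242050/559) = -559/3242050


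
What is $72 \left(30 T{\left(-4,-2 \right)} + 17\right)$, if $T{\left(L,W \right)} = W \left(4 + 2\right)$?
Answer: $-24696$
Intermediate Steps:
$T{\left(L,W \right)} = 6 W$ ($T{\left(L,W \right)} = W 6 = 6 W$)
$72 \left(30 T{\left(-4,-2 \right)} + 17\right) = 72 \left(30 \cdot 6 \left(-2\right) + 17\right) = 72 \left(30 \left(-12\right) + 17\right) = 72 \left(-360 + 17\right) = 72 \left(-343\right) = -24696$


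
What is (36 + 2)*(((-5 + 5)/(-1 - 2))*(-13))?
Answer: 0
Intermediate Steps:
(36 + 2)*(((-5 + 5)/(-1 - 2))*(-13)) = 38*((0/(-3))*(-13)) = 38*((0*(-⅓))*(-13)) = 38*(0*(-13)) = 38*0 = 0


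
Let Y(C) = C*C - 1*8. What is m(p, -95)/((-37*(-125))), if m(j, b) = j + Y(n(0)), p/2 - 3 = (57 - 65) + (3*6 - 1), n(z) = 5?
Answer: 41/4625 ≈ 0.0088649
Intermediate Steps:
p = 24 (p = 6 + 2*((57 - 65) + (3*6 - 1)) = 6 + 2*(-8 + (18 - 1)) = 6 + 2*(-8 + 17) = 6 + 2*9 = 6 + 18 = 24)
Y(C) = -8 + C² (Y(C) = C² - 8 = -8 + C²)
m(j, b) = 17 + j (m(j, b) = j + (-8 + 5²) = j + (-8 + 25) = j + 17 = 17 + j)
m(p, -95)/((-37*(-125))) = (17 + 24)/((-37*(-125))) = 41/4625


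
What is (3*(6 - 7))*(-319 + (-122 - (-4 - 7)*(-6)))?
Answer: 1521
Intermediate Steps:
(3*(6 - 7))*(-319 + (-122 - (-4 - 7)*(-6))) = (3*(-1))*(-319 + (-122 - (-11)*(-6))) = -3*(-319 + (-122 - 1*66)) = -3*(-319 + (-122 - 66)) = -3*(-319 - 188) = -3*(-507) = 1521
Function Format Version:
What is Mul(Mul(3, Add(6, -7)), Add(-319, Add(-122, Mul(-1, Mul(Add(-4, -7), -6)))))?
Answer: 1521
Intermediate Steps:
Mul(Mul(3, Add(6, -7)), Add(-319, Add(-122, Mul(-1, Mul(Add(-4, -7), -6))))) = Mul(Mul(3, -1), Add(-319, Add(-122, Mul(-1, Mul(-11, -6))))) = Mul(-3, Add(-319, Add(-122, Mul(-1, 66)))) = Mul(-3, Add(-319, Add(-122, -66))) = Mul(-3, Add(-319, -188)) = Mul(-3, -507) = 1521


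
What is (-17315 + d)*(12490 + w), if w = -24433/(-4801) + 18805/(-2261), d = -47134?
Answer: -1247959796006286/1550723 ≈ -8.0476e+8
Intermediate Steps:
w = -35039792/10855061 (w = -24433*(-1/4801) + 18805*(-1/2261) = 24433/4801 - 18805/2261 = -35039792/10855061 ≈ -3.2280)
(-17315 + d)*(12490 + w) = (-17315 - 47134)*(12490 - 35039792/10855061) = -64449*135544672098/10855061 = -1247959796006286/1550723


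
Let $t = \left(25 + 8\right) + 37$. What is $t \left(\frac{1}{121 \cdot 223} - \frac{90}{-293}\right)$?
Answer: $\frac{170013410}{7906019} \approx 21.504$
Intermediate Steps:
$t = 70$ ($t = 33 + 37 = 70$)
$t \left(\frac{1}{121 \cdot 223} - \frac{90}{-293}\right) = 70 \left(\frac{1}{121 \cdot 223} - \frac{90}{-293}\right) = 70 \left(\frac{1}{121} \cdot \frac{1}{223} - - \frac{90}{293}\right) = 70 \left(\frac{1}{26983} + \frac{90}{293}\right) = 70 \cdot \frac{2428763}{7906019} = \frac{170013410}{7906019}$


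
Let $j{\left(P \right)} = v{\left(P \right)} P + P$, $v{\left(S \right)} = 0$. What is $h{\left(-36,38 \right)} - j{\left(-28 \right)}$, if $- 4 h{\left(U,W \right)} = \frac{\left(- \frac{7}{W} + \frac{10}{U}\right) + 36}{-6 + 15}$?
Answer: $\frac{166291}{6156} \approx 27.013$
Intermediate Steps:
$j{\left(P \right)} = P$ ($j{\left(P \right)} = 0 P + P = 0 + P = P$)
$h{\left(U,W \right)} = -1 - \frac{5}{18 U} + \frac{7}{36 W}$ ($h{\left(U,W \right)} = - \frac{\left(\left(- \frac{7}{W} + \frac{10}{U}\right) + 36\right) \frac{1}{-6 + 15}}{4} = - \frac{\left(36 - \frac{7}{W} + \frac{10}{U}\right) \frac{1}{9}}{4} = - \frac{4 - \frac{7}{9 W} + \frac{10}{9 U}}{4} = -1 - \frac{5}{18 U} + \frac{7}{36 W}$)
$h{\left(-36,38 \right)} - j{\left(-28 \right)} = \left(-1 - \frac{5}{18 \left(-36\right)} + \frac{7}{36 \cdot 38}\right) - -28 = \left(-1 - - \frac{5}{648} + \frac{7}{36} \cdot \frac{1}{38}\right) + 28 = \left(-1 + \frac{5}{648} + \frac{7}{1368}\right) + 28 = - \frac{6077}{6156} + 28 = \frac{166291}{6156}$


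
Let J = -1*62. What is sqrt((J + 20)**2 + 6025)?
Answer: sqrt(7789) ≈ 88.255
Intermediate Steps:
J = -62
sqrt((J + 20)**2 + 6025) = sqrt((-62 + 20)**2 + 6025) = sqrt((-42)**2 + 6025) = sqrt(1764 + 6025) = sqrt(7789)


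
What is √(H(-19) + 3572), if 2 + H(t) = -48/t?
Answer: 9*√15922/19 ≈ 59.771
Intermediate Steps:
H(t) = -2 - 48/t
√(H(-19) + 3572) = √((-2 - 48/(-19)) + 3572) = √((-2 - 48*(-1/19)) + 3572) = √((-2 + 48/19) + 3572) = √(10/19 + 3572) = √(67878/19) = 9*√15922/19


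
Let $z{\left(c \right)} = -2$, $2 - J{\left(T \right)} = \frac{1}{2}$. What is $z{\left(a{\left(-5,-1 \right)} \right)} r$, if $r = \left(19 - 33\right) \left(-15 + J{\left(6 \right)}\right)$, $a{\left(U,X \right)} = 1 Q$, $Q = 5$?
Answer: $-378$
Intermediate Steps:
$J{\left(T \right)} = \frac{3}{2}$ ($J{\left(T \right)} = 2 - \frac{1}{2} = \frac{3}{2}$)
$a{\left(U,X \right)} = 5$ ($a{\left(U,X \right)} = 1 \cdot 5 = 5$)
$r = 189$ ($r = \left(19 - 33\right) \left(-15 + \frac{3}{2}\right) = \left(-14\right) \left(- \frac{27}{2}\right) = 189$)
$z{\left(a{\left(-5,-1 \right)} \right)} r = \left(-2\right) 189 = -378$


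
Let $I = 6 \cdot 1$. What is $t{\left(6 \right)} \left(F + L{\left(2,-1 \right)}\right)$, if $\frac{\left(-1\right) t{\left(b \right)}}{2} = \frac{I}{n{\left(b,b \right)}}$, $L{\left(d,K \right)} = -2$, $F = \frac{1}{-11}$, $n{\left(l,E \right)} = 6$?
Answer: $\frac{46}{11} \approx 4.1818$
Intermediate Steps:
$F = - \frac{1}{11} \approx -0.090909$
$I = 6$
$t{\left(b \right)} = -2$ ($t{\left(b \right)} = - 2 \cdot \frac{6}{6} = - 2 \cdot 6 \cdot \frac{1}{6} = \left(-2\right) 1 = -2$)
$t{\left(6 \right)} \left(F + L{\left(2,-1 \right)}\right) = - 2 \left(- \frac{1}{11} - 2\right) = \left(-2\right) \left(- \frac{23}{11}\right) = \frac{46}{11}$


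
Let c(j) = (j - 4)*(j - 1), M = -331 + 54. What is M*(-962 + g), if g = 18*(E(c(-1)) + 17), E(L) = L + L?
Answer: 81992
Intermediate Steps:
M = -277
c(j) = (-1 + j)*(-4 + j) (c(j) = (-4 + j)*(-1 + j) = (-1 + j)*(-4 + j))
E(L) = 2*L
g = 666 (g = 18*(2*(4 + (-1)**2 - 5*(-1)) + 17) = 18*(2*(4 + 1 + 5) + 17) = 18*(2*10 + 17) = 18*(20 + 17) = 18*37 = 666)
M*(-962 + g) = -277*(-962 + 666) = -277*(-296) = 81992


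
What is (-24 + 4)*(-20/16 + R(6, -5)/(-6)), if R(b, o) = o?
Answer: 25/3 ≈ 8.3333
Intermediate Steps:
(-24 + 4)*(-20/16 + R(6, -5)/(-6)) = (-24 + 4)*(-20/16 - 5/(-6)) = -20*(-20*1/16 - 5*(-1/6)) = -20*(-5/4 + 5/6) = -20*(-5/12) = 25/3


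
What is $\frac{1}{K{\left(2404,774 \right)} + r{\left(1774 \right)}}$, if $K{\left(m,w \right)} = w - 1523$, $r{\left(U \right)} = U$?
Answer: $\frac{1}{1025} \approx 0.00097561$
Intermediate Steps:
$K{\left(m,w \right)} = -1523 + w$
$\frac{1}{K{\left(2404,774 \right)} + r{\left(1774 \right)}} = \frac{1}{\left(-1523 + 774\right) + 1774} = \frac{1}{-749 + 1774} = \frac{1}{1025}$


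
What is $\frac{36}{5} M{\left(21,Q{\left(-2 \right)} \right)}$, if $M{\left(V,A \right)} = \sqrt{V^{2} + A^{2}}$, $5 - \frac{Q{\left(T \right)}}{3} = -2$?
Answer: $\frac{756 \sqrt{2}}{5} \approx 213.83$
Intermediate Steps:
$Q{\left(T \right)} = 21$ ($Q{\left(T \right)} = 15 - -6 = 15 + 6 = 21$)
$M{\left(V,A \right)} = \sqrt{A^{2} + V^{2}}$
$\frac{36}{5} M{\left(21,Q{\left(-2 \right)} \right)} = \frac{36}{5} \sqrt{21^{2} + 21^{2}} = 36 \cdot \frac{1}{5} \sqrt{441 + 441} = \frac{36 \sqrt{882}}{5} = \frac{36 \cdot 21 \sqrt{2}}{5} = \frac{756 \sqrt{2}}{5}$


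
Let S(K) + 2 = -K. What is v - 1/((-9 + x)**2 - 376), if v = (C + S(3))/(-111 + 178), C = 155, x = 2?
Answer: 49117/21909 ≈ 2.2419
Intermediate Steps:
S(K) = -2 - K
v = 150/67 (v = (155 + (-2 - 1*3))/(-111 + 178) = (155 + (-2 - 3))/67 = (155 - 5)*(1/67) = 150*(1/67) = 150/67 ≈ 2.2388)
v - 1/((-9 + x)**2 - 376) = 150/67 - 1/((-9 + 2)**2 - 376) = 150/67 - 1/((-7)**2 - 376) = 150/67 - 1/(49 - 376) = 150/67 - 1/(-327) = 150/67 - 1*(-1/327) = 150/67 + 1/327 = 49117/21909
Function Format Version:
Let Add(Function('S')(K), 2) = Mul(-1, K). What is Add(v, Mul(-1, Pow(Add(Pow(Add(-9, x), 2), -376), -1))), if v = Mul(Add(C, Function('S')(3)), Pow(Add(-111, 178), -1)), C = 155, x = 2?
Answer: Rational(49117, 21909) ≈ 2.2419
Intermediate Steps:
Function('S')(K) = Add(-2, Mul(-1, K))
v = Rational(150, 67) (v = Mul(Add(155, Add(-2, Mul(-1, 3))), Pow(Add(-111, 178), -1)) = Mul(Add(155, Add(-2, -3)), Pow(67, -1)) = Mul(Add(155, -5), Rational(1, 67)) = Mul(150, Rational(1, 67)) = Rational(150, 67) ≈ 2.2388)
Add(v, Mul(-1, Pow(Add(Pow(Add(-9, x), 2), -376), -1))) = Add(Rational(150, 67), Mul(-1, Pow(Add(Pow(Add(-9, 2), 2), -376), -1))) = Add(Rational(150, 67), Mul(-1, Pow(Add(Pow(-7, 2), -376), -1))) = Add(Rational(150, 67), Mul(-1, Pow(Add(49, -376), -1))) = Add(Rational(150, 67), Mul(-1, Pow(-327, -1))) = Add(Rational(150, 67), Mul(-1, Rational(-1, 327))) = Add(Rational(150, 67), Rational(1, 327)) = Rational(49117, 21909)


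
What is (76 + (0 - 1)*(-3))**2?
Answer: 6241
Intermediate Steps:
(76 + (0 - 1)*(-3))**2 = (76 - 1*(-3))**2 = (76 + 3)**2 = 79**2 = 6241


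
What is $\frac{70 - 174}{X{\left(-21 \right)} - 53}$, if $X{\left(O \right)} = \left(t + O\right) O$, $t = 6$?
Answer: $- \frac{52}{131} \approx -0.39695$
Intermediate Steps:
$X{\left(O \right)} = O \left(6 + O\right)$ ($X{\left(O \right)} = \left(6 + O\right) O = O \left(6 + O\right)$)
$\frac{70 - 174}{X{\left(-21 \right)} - 53} = \frac{70 - 174}{- 21 \left(6 - 21\right) - 53} = - \frac{104}{\left(-21\right) \left(-15\right) - 53} = - \frac{104}{315 - 53} = - \frac{104}{262} = \left(-104\right) \frac{1}{262} = - \frac{52}{131}$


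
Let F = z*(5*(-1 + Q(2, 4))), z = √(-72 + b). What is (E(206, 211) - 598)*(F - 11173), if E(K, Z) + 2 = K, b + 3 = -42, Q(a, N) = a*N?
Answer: 4402162 - 41370*I*√13 ≈ 4.4022e+6 - 1.4916e+5*I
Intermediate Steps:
Q(a, N) = N*a
b = -45 (b = -3 - 42 = -45)
E(K, Z) = -2 + K
z = 3*I*√13 (z = √(-72 - 45) = √(-117) = 3*I*√13 ≈ 10.817*I)
F = 105*I*√13 (F = (3*I*√13)*(5*(-1 + 4*2)) = (3*I*√13)*(5*(-1 + 8)) = (3*I*√13)*(5*7) = (3*I*√13)*35 = 105*I*√13 ≈ 378.58*I)
(E(206, 211) - 598)*(F - 11173) = ((-2 + 206) - 598)*(105*I*√13 - 11173) = (204 - 598)*(-11173 + 105*I*√13) = -394*(-11173 + 105*I*√13) = 4402162 - 41370*I*√13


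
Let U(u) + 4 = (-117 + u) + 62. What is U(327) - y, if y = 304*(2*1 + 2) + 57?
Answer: -1005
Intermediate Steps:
U(u) = -59 + u (U(u) = -4 + ((-117 + u) + 62) = -4 + (-55 + u) = -59 + u)
y = 1273 (y = 304*(2 + 2) + 57 = 304*4 + 57 = 1216 + 57 = 1273)
U(327) - y = (-59 + 327) - 1*1273 = 268 - 1273 = -1005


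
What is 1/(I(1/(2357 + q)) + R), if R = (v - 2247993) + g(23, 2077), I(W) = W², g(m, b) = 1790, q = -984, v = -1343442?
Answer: -1885129/6766943889204 ≈ -2.7858e-7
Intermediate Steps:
R = -3589645 (R = (-1343442 - 2247993) + 1790 = -3591435 + 1790 = -3589645)
1/(I(1/(2357 + q)) + R) = 1/((1/(2357 - 984))² - 3589645) = 1/((1/1373)² - 3589645) = 1/(1/1885129 - 3589645) = 1/(-6766943889204/1885129) = -1885129/6766943889204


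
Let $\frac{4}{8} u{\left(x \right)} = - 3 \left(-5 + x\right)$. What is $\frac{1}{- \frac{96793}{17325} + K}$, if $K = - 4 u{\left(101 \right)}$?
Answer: $\frac{17325}{39820007} \approx 0.00043508$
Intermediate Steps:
$u{\left(x \right)} = 30 - 6 x$ ($u{\left(x \right)} = 2 \left(- 3 \left(-5 + x\right)\right) = 2 \left(15 - 3 x\right) = 30 - 6 x$)
$K = 2304$ ($K = - 4 \left(30 - 606\right) = \left(-4\right) \left(-576\right) = 2304$)
$\frac{1}{- \frac{96793}{17325} + K} = \frac{1}{- \frac{96793}{17325} + 2304} = \frac{1}{\frac{39820007}{17325}} = \frac{17325}{39820007}$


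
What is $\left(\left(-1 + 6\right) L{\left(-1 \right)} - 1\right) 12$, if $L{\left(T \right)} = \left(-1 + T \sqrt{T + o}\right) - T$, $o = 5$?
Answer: $-132$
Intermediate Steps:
$L{\left(T \right)} = -1 - T + T \sqrt{5 + T}$ ($L{\left(T \right)} = \left(-1 + T \sqrt{T + 5}\right) - T = \left(-1 + T \sqrt{5 + T}\right) - T = -1 - T + T \sqrt{5 + T}$)
$\left(\left(-1 + 6\right) L{\left(-1 \right)} - 1\right) 12 = \left(\left(-1 + 6\right) \left(-1 - -1 - \sqrt{5 - 1}\right) - 1\right) 12 = \left(5 \left(-1 + 1 - \sqrt{4}\right) - 1\right) 12 = \left(5 \left(-1 + 1 - 2\right) - 1\right) 12 = \left(5 \left(-2\right) - 1\right) 12 = \left(-10 - 1\right) 12 = \left(-11\right) 12 = -132$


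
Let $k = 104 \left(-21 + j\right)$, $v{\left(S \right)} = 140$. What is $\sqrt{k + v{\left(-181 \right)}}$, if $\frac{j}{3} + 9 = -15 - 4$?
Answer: $14 i \sqrt{55} \approx 103.83 i$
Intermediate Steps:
$j = -84$ ($j = -27 + 3 \left(-15 - 4\right) = -27 + 3 \left(-19\right) = -27 - 57 = -84$)
$k = -10920$ ($k = 104 \left(-21 - 84\right) = 104 \left(-105\right) = -10920$)
$\sqrt{k + v{\left(-181 \right)}} = \sqrt{-10920 + 140} = \sqrt{-10780} = 14 i \sqrt{55}$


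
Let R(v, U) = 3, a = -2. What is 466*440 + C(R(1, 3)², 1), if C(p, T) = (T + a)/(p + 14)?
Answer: 4715919/23 ≈ 2.0504e+5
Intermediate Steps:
C(p, T) = (-2 + T)/(14 + p) (C(p, T) = (T - 2)/(p + 14) = (-2 + T)/(14 + p))
466*440 + C(R(1, 3)², 1) = 466*440 + (-2 + 1)/(14 + 3²) = 205040 - 1/(14 + 9) = 205040 - 1/23 = 4715919/23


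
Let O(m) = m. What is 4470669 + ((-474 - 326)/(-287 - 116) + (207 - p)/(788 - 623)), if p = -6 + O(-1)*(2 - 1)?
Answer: 297277353397/66495 ≈ 4.4707e+6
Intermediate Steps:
p = -7 (p = -6 - (2 - 1) = -6 - 1*1 = -6 - 1 = -7)
4470669 + ((-474 - 326)/(-287 - 116) + (207 - p)/(788 - 623)) = 4470669 + ((-474 - 326)/(-287 - 116) + (207 - 1*(-7))/(788 - 623)) = 4470669 + (-800/(-403) + (207 + 7)/165) = 4470669 + (-800*(-1/403) + 214*(1/165)) = 4470669 + (800/403 + 214/165) = 4470669 + 218242/66495 = 297277353397/66495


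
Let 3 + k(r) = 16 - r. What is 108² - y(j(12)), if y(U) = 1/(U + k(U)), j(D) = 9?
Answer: 151631/13 ≈ 11664.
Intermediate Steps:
k(r) = 13 - r (k(r) = -3 + (16 - r) = 13 - r)
y(U) = 1/13 (y(U) = 1/(U + (13 - U)) = 1/13)
108² - y(j(12)) = 108² - 1*1/13 = 11664 - 1/13 = 151631/13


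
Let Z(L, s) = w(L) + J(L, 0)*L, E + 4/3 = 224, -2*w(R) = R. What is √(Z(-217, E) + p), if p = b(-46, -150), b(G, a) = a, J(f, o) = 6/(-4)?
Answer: 2*√71 ≈ 16.852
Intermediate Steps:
w(R) = -R/2
J(f, o) = -3/2 (J(f, o) = 6*(-¼) = -3/2)
E = 668/3 (E = -4/3 + 224 = 668/3 ≈ 222.67)
Z(L, s) = -2*L (Z(L, s) = -L/2 - 3*L/2 = -2*L)
p = -150
√(Z(-217, E) + p) = √(-2*(-217) - 150) = √(434 - 150) = √284 = 2*√71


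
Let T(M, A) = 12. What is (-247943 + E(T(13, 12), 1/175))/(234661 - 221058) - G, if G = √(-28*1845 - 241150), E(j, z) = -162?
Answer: -248105/13603 - I*√292810 ≈ -18.239 - 541.12*I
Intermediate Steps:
G = I*√292810 (G = √(-51660 - 241150) = √(-292810) = I*√292810 ≈ 541.12*I)
(-247943 + E(T(13, 12), 1/175))/(234661 - 221058) - G = (-247943 - 162)/(234661 - 221058) - I*√292810 = -248105/13603 - I*√292810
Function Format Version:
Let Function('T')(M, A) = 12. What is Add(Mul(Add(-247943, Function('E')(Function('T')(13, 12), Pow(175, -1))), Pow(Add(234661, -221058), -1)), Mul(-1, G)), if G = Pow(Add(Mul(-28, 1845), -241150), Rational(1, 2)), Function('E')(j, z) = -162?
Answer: Add(Rational(-248105, 13603), Mul(-1, I, Pow(292810, Rational(1, 2)))) ≈ Add(-18.239, Mul(-541.12, I))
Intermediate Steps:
G = Mul(I, Pow(292810, Rational(1, 2))) (G = Pow(Add(-51660, -241150), Rational(1, 2)) = Pow(-292810, Rational(1, 2)) = Mul(I, Pow(292810, Rational(1, 2))) ≈ Mul(541.12, I))
Add(Mul(Add(-247943, Function('E')(Function('T')(13, 12), Pow(175, -1))), Pow(Add(234661, -221058), -1)), Mul(-1, G)) = Add(Mul(Add(-247943, -162), Pow(Add(234661, -221058), -1)), Mul(-1, Mul(I, Pow(292810, Rational(1, 2))))) = Add(Mul(-248105, Pow(13603, -1)), Mul(-1, I, Pow(292810, Rational(1, 2)))) = Add(Mul(-248105, Rational(1, 13603)), Mul(-1, I, Pow(292810, Rational(1, 2)))) = Add(Rational(-248105, 13603), Mul(-1, I, Pow(292810, Rational(1, 2))))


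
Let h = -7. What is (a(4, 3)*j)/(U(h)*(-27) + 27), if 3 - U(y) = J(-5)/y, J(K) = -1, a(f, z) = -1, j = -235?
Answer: -1645/351 ≈ -4.6866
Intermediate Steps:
U(y) = 3 + 1/y (U(y) = 3 - (-1)/y = 3 + 1/y)
(a(4, 3)*j)/(U(h)*(-27) + 27) = (-1*(-235))/((3 + 1/(-7))*(-27) + 27) = 235/((3 - ⅐)*(-27) + 27) = 235/((20/7)*(-27) + 27) = 235/(-540/7 + 27) = 235/(-351/7) = 235*(-7/351) = -1645/351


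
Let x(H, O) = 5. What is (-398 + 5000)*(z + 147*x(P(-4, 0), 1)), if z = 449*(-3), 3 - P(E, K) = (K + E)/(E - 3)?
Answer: -2816424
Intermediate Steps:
P(E, K) = 3 - (E + K)/(-3 + E) (P(E, K) = 3 - (K + E)/(E - 3) = 3 - (E + K)/(-3 + E))
z = -1347
(-398 + 5000)*(z + 147*x(P(-4, 0), 1)) = (-398 + 5000)*(-1347 + 147*5) = 4602*(-1347 + 735) = 4602*(-612) = -2816424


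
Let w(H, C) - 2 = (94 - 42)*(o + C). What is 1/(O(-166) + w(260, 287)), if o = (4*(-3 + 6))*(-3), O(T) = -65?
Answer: 1/12989 ≈ 7.6988e-5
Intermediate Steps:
o = -36 (o = (4*3)*(-3) = 12*(-3) = -36)
w(H, C) = -1870 + 52*C (w(H, C) = 2 + (94 - 42)*(-36 + C) = 2 + 52*(-36 + C) = 2 + (-1872 + 52*C) = -1870 + 52*C)
1/(O(-166) + w(260, 287)) = 1/(-65 + (-1870 + 52*287)) = 1/(-65 + (-1870 + 14924)) = 1/(-65 + 13054) = 1/12989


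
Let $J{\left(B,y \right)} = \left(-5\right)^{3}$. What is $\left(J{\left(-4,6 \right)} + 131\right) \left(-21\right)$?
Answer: $-126$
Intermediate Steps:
$J{\left(B,y \right)} = -125$
$\left(J{\left(-4,6 \right)} + 131\right) \left(-21\right) = \left(-125 + 131\right) \left(-21\right) = 6 \left(-21\right) = -126$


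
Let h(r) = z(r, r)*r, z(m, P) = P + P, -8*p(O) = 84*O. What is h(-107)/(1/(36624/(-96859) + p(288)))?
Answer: -958242831360/13837 ≈ -6.9252e+7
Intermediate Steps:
p(O) = -21*O/2
z(m, P) = 2*P
h(r) = 2*r**2 (h(r) = (2*r)*r = 2*r**2)
h(-107)/(1/(36624/(-96859) + p(288))) = (2*(-107)**2)/(1/(36624/(-96859) - 21/2*288)) = (2*11449)/(1/(36624*(-1/96859) - 3024)) = 22898/(1/(-5232/13837 - 3024)) = 22898/(1/(-41848320/13837)) = 22898/(-13837/41848320) = 22898*(-41848320/13837) = -958242831360/13837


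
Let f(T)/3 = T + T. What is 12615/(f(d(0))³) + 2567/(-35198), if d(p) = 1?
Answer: 73911383/1267128 ≈ 58.330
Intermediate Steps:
f(T) = 6*T (f(T) = 3*(T + T) = 3*(2*T) = 6*T)
12615/(f(d(0))³) + 2567/(-35198) = 12615/((6*1)³) + 2567/(-35198) = 12615/(6³) + 2567*(-1/35198) = 12615/216 - 2567/35198 = 12615*(1/216) - 2567/35198 = 4205/72 - 2567/35198 = 73911383/1267128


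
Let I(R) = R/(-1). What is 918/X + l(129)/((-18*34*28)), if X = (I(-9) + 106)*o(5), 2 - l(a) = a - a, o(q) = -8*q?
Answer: -983753/4926600 ≈ -0.19968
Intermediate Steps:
I(R) = -R (I(R) = R*(-1) = -R)
l(a) = 2 (l(a) = 2 - (a - a) = 2 - 1*0 = 2 + 0 = 2)
X = -4600 (X = (-1*(-9) + 106)*(-8*5) = (9 + 106)*(-40) = 115*(-40) = -4600)
918/X + l(129)/((-18*34*28)) = 918/(-4600) + 2/((-18*34*28)) = 918*(-1/4600) + 2/((-612*28)) = -459/2300 + 2/(-17136) = -459/2300 + 2*(-1/17136) = -459/2300 - 1/8568 = -983753/4926600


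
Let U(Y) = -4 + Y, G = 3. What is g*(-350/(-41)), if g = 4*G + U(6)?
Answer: 4900/41 ≈ 119.51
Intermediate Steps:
g = 14 (g = 4*3 + (-4 + 6) = 12 + 2 = 14)
g*(-350/(-41)) = 14*(-350/(-41)) = 14*(-350*(-1/41)) = 14*(350/41) = 4900/41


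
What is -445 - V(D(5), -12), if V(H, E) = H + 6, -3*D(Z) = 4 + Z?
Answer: -448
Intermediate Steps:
D(Z) = -4/3 - Z/3 (D(Z) = -(4 + Z)/3 = -4/3 - Z/3)
V(H, E) = 6 + H
-445 - V(D(5), -12) = -445 - (6 + (-4/3 - ⅓*5)) = -445 - (6 + (-4/3 - 5/3)) = -445 - (6 - 3) = -445 - 1*3 = -445 - 3 = -448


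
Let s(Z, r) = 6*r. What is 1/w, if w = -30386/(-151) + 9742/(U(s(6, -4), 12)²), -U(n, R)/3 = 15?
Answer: 305775/63002692 ≈ 0.0048534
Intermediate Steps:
U(n, R) = -45 (U(n, R) = -3*15 = -45)
w = 63002692/305775 (w = -30386/(-151) + 9742/((-45)²) = -30386*(-1/151) + 9742/2025 = 30386/151 + 9742*(1/2025) = 30386/151 + 9742/2025 = 63002692/305775 ≈ 206.04)
1/w = 1/(63002692/305775) = 305775/63002692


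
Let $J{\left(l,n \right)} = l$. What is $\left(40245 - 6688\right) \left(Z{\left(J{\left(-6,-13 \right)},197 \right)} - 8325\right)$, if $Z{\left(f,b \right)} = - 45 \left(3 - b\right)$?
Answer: $13590585$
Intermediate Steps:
$Z{\left(f,b \right)} = -135 + 45 b$
$\left(40245 - 6688\right) \left(Z{\left(J{\left(-6,-13 \right)},197 \right)} - 8325\right) = \left(40245 - 6688\right) \left(\left(-135 + 45 \cdot 197\right) - 8325\right) = 33557 \left(\left(-135 + 8865\right) - 8325\right) = 33557 \left(8730 - 8325\right) = 33557 \cdot 405 = 13590585$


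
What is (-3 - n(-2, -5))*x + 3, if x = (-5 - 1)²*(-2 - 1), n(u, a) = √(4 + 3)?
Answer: 327 + 108*√7 ≈ 612.74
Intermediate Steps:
n(u, a) = √7
x = -108 (x = (-6)²*(-3) = 36*(-3) = -108)
(-3 - n(-2, -5))*x + 3 = (-3 - √7)*(-108) + 3 = (324 + 108*√7) + 3 = 327 + 108*√7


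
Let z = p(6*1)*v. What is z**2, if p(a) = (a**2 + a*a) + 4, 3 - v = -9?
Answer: 831744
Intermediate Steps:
v = 12 (v = 3 - 1*(-9) = 3 + 9 = 12)
p(a) = 4 + 2*a**2 (p(a) = (a**2 + a**2) + 4 = 2*a**2 + 4 = 4 + 2*a**2)
z = 912 (z = (4 + 2*(6*1)**2)*12 = (4 + 2*6**2)*12 = (4 + 2*36)*12 = (4 + 72)*12 = 76*12 = 912)
z**2 = 912**2 = 831744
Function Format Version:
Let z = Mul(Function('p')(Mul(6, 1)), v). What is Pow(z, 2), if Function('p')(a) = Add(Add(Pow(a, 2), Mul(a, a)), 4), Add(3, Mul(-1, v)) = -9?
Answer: 831744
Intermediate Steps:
v = 12 (v = Add(3, Mul(-1, -9)) = Add(3, 9) = 12)
Function('p')(a) = Add(4, Mul(2, Pow(a, 2))) (Function('p')(a) = Add(Add(Pow(a, 2), Pow(a, 2)), 4) = Add(Mul(2, Pow(a, 2)), 4) = Add(4, Mul(2, Pow(a, 2))))
z = 912 (z = Mul(Add(4, Mul(2, Pow(Mul(6, 1), 2))), 12) = Mul(Add(4, Mul(2, Pow(6, 2))), 12) = Mul(Add(4, Mul(2, 36)), 12) = Mul(Add(4, 72), 12) = Mul(76, 12) = 912)
Pow(z, 2) = Pow(912, 2) = 831744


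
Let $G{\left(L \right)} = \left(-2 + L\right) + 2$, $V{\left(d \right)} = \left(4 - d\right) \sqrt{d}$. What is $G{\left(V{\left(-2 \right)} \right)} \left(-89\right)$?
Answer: $- 534 i \sqrt{2} \approx - 755.19 i$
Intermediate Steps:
$V{\left(d \right)} = \sqrt{d} \left(4 - d\right)$
$G{\left(L \right)} = L$
$G{\left(V{\left(-2 \right)} \right)} \left(-89\right) = \sqrt{-2} \left(4 - -2\right) \left(-89\right) = i \sqrt{2} \left(4 + 2\right) \left(-89\right) = i \sqrt{2} \cdot 6 \left(-89\right) = 6 i \sqrt{2} \left(-89\right) = - 534 i \sqrt{2}$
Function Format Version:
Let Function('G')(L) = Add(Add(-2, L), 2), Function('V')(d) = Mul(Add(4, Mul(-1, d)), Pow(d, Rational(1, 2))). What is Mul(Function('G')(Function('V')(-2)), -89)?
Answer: Mul(-534, I, Pow(2, Rational(1, 2))) ≈ Mul(-755.19, I)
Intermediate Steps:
Function('V')(d) = Mul(Pow(d, Rational(1, 2)), Add(4, Mul(-1, d)))
Function('G')(L) = L
Mul(Function('G')(Function('V')(-2)), -89) = Mul(Mul(Pow(-2, Rational(1, 2)), Add(4, Mul(-1, -2))), -89) = Mul(Mul(Mul(I, Pow(2, Rational(1, 2))), Add(4, 2)), -89) = Mul(Mul(Mul(I, Pow(2, Rational(1, 2))), 6), -89) = Mul(Mul(6, I, Pow(2, Rational(1, 2))), -89) = Mul(-534, I, Pow(2, Rational(1, 2)))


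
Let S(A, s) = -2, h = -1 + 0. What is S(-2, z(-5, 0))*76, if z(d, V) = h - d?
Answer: -152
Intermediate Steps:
h = -1
z(d, V) = -1 - d
S(-2, z(-5, 0))*76 = -2*76 = -152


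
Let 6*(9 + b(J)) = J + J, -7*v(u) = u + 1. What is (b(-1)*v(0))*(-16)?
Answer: -64/3 ≈ -21.333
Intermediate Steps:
v(u) = -1/7 - u/7 (v(u) = -(u + 1)/7 = -(1 + u)/7 = -1/7 - u/7)
b(J) = -9 + J/3 (b(J) = -9 + (J + J)/6 = -9 + (2*J)/6 = -9 + J/3)
(b(-1)*v(0))*(-16) = ((-9 + (1/3)*(-1))*(-1/7 - 1/7*0))*(-16) = ((-9 - 1/3)*(-1/7 + 0))*(-16) = -28/3*(-1/7)*(-16) = (4/3)*(-16) = -64/3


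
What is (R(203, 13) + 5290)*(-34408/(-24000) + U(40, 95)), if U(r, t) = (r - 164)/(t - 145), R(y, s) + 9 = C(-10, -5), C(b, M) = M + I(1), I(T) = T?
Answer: 20652419/1000 ≈ 20652.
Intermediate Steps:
C(b, M) = 1 + M (C(b, M) = M + 1 = 1 + M)
R(y, s) = -13 (R(y, s) = -9 + (1 - 5) = -9 - 4 = -13)
U(r, t) = (-164 + r)/(-145 + t)
(R(203, 13) + 5290)*(-34408/(-24000) + U(40, 95)) = (-13 + 5290)*(-34408/(-24000) + (-164 + 40)/(-145 + 95)) = 5277*(-34408*(-1/24000) - 124/(-50)) = 5277*(4301/3000 - 1/50*(-124)) = 5277*(4301/3000 + 62/25) = 5277*(11741/3000) = 20652419/1000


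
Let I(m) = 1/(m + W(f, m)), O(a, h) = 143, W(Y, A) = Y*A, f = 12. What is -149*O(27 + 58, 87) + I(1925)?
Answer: -533207674/25025 ≈ -21307.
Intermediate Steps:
W(Y, A) = A*Y
I(m) = 1/(13*m) (I(m) = 1/(m + m*12) = 1/(m + 12*m) = 1/(13*m))
-149*O(27 + 58, 87) + I(1925) = -149*143 + (1/13)/1925 = -21307 + (1/13)*(1/1925) = -21307 + 1/25025 = -533207674/25025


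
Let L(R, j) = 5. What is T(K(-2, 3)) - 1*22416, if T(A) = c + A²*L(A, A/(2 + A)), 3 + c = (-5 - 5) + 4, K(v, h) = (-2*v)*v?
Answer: -22105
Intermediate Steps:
K(v, h) = -2*v²
c = -9 (c = -3 + ((-5 - 5) + 4) = -3 + (-10 + 4) = -3 - 6 = -9)
T(A) = -9 + 5*A² (T(A) = -9 + A²*5 = -9 + 5*A²)
T(K(-2, 3)) - 1*22416 = (-9 + 5*(-2*(-2)²)²) - 1*22416 = (-9 + 5*(-2*4)²) - 22416 = (-9 + 5*(-8)²) - 22416 = (-9 + 5*64) - 22416 = (-9 + 320) - 22416 = 311 - 22416 = -22105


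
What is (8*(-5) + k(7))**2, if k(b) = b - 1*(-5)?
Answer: 784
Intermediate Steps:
k(b) = 5 + b (k(b) = b + 5 = 5 + b)
(8*(-5) + k(7))**2 = (8*(-5) + (5 + 7))**2 = (-40 + 12)**2 = (-28)**2 = 784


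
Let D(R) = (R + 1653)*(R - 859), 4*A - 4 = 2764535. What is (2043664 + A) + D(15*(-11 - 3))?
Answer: 4768927/4 ≈ 1.1922e+6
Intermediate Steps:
A = 2764539/4 (A = 1 + (¼)*2764535 = 1 + 2764535/4 = 2764539/4 ≈ 6.9114e+5)
D(R) = (-859 + R)*(1653 + R) (D(R) = (1653 + R)*(-859 + R) = (-859 + R)*(1653 + R))
(2043664 + A) + D(15*(-11 - 3)) = (2043664 + 2764539/4) + (-1419927 + (15*(-11 - 3))² + 794*(15*(-11 - 3))) = 10939195/4 + (-1419927 + (15*(-14))² + 794*(15*(-14))) = 10939195/4 + (-1419927 + (-210)² + 794*(-210)) = 10939195/4 + (-1419927 + 44100 - 166740) = 10939195/4 - 1542567 = 4768927/4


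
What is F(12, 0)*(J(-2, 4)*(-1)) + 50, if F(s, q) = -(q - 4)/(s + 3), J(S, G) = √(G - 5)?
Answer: 50 - 4*I/15 ≈ 50.0 - 0.26667*I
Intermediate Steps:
J(S, G) = √(-5 + G)
F(s, q) = -(-4 + q)/(3 + s)
F(12, 0)*(J(-2, 4)*(-1)) + 50 = ((4 - 1*0)/(3 + 12))*(√(-5 + 4)*(-1)) + 50 = ((4 + 0)/15)*(√(-1)*(-1)) + 50 = ((1/15)*4)*(I*(-1)) + 50 = 4*(-I)/15 + 50 = -4*I/15 + 50 = 50 - 4*I/15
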